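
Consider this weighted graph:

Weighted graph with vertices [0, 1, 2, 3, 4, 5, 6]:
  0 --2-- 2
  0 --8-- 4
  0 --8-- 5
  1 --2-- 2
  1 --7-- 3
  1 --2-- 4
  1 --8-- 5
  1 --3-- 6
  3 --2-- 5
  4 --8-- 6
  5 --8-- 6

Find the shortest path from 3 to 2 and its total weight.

Using Dijkstra's algorithm from vertex 3:
Shortest path: 3 -> 1 -> 2
Total weight: 7 + 2 = 9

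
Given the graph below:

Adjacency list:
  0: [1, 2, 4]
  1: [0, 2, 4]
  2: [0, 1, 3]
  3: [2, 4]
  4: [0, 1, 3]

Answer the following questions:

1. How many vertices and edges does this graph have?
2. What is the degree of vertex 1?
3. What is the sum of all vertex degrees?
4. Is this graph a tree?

Count: 5 vertices, 7 edges.
Vertex 1 has neighbors [0, 2, 4], degree = 3.
Handshaking lemma: 2 * 7 = 14.
A tree on 5 vertices has 4 edges. This graph has 7 edges (3 extra). Not a tree.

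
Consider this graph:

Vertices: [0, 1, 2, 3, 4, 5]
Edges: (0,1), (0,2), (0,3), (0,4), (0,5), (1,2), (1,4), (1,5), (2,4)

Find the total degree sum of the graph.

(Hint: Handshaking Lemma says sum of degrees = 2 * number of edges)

Count edges: 9 edges.
By Handshaking Lemma: sum of degrees = 2 * 9 = 18.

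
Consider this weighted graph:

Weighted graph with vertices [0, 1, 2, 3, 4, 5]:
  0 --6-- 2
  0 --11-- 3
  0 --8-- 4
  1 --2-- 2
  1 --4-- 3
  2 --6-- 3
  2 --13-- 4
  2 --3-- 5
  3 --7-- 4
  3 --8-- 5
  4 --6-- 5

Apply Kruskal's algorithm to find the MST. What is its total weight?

Applying Kruskal's algorithm (sort edges by weight, add if no cycle):
  Add (1,2) w=2
  Add (2,5) w=3
  Add (1,3) w=4
  Add (0,2) w=6
  Skip (2,3) w=6 (creates cycle)
  Add (4,5) w=6
  Skip (3,4) w=7 (creates cycle)
  Skip (0,4) w=8 (creates cycle)
  Skip (3,5) w=8 (creates cycle)
  Skip (0,3) w=11 (creates cycle)
  Skip (2,4) w=13 (creates cycle)
MST weight = 21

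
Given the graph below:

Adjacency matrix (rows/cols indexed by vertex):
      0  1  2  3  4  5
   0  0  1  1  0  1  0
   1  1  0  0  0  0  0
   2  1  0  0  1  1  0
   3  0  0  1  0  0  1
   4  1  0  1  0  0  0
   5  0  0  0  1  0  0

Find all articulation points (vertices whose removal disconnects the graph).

An articulation point is a vertex whose removal disconnects the graph.
Articulation points: [0, 2, 3]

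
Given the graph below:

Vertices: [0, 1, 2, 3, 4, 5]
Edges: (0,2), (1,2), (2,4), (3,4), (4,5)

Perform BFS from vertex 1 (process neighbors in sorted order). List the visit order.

BFS from vertex 1 (neighbors processed in ascending order):
Visit order: 1, 2, 0, 4, 3, 5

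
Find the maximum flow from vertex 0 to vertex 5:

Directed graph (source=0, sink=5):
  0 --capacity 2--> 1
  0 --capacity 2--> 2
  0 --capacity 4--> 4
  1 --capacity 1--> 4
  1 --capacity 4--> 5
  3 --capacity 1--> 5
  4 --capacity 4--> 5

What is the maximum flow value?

Computing max flow:
  Flow on (0->1): 2/2
  Flow on (0->4): 4/4
  Flow on (1->5): 2/4
  Flow on (4->5): 4/4
Maximum flow = 6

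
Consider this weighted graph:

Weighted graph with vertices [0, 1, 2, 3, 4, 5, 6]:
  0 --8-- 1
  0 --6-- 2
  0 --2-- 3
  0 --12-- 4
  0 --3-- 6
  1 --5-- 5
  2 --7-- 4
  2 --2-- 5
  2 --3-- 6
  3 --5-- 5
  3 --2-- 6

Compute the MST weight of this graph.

Applying Kruskal's algorithm (sort edges by weight, add if no cycle):
  Add (0,3) w=2
  Add (2,5) w=2
  Add (3,6) w=2
  Skip (0,6) w=3 (creates cycle)
  Add (2,6) w=3
  Add (1,5) w=5
  Skip (3,5) w=5 (creates cycle)
  Skip (0,2) w=6 (creates cycle)
  Add (2,4) w=7
  Skip (0,1) w=8 (creates cycle)
  Skip (0,4) w=12 (creates cycle)
MST weight = 21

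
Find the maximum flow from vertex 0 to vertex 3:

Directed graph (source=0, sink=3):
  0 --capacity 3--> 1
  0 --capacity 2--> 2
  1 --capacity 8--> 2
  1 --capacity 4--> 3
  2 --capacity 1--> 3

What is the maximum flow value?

Computing max flow:
  Flow on (0->1): 3/3
  Flow on (0->2): 1/2
  Flow on (1->3): 3/4
  Flow on (2->3): 1/1
Maximum flow = 4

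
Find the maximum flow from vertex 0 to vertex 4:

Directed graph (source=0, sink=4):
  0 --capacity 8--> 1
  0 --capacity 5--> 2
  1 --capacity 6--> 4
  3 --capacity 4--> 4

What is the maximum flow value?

Computing max flow:
  Flow on (0->1): 6/8
  Flow on (1->4): 6/6
Maximum flow = 6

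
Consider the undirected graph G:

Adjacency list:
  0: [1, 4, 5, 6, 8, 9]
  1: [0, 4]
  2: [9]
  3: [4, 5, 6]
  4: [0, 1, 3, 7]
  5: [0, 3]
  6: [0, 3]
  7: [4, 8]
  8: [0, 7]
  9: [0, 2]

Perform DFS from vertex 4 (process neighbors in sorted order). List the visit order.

DFS from vertex 4 (neighbors processed in ascending order):
Visit order: 4, 0, 1, 5, 3, 6, 8, 7, 9, 2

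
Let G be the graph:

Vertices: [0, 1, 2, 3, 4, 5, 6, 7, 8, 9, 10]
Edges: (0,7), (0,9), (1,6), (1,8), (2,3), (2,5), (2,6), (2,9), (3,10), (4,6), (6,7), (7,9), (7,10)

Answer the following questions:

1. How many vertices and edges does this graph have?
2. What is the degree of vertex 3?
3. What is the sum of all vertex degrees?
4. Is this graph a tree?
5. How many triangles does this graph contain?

Count: 11 vertices, 13 edges.
Vertex 3 has neighbors [2, 10], degree = 2.
Handshaking lemma: 2 * 13 = 26.
A tree on 11 vertices has 10 edges. This graph has 13 edges (3 extra). Not a tree.
Number of triangles = 1.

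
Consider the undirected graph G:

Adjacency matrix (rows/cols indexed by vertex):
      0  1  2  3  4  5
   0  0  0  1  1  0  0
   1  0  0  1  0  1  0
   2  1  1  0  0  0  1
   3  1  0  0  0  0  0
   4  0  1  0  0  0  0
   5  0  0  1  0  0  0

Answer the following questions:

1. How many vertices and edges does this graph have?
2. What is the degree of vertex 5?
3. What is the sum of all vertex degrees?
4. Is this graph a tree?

Count: 6 vertices, 5 edges.
Vertex 5 has neighbors [2], degree = 1.
Handshaking lemma: 2 * 5 = 10.
A graph is a tree iff it is connected and has exactly n-1 edges. This graph is connected (all 6 vertices in one component) and has 6-1 = 5 edges. It is a tree.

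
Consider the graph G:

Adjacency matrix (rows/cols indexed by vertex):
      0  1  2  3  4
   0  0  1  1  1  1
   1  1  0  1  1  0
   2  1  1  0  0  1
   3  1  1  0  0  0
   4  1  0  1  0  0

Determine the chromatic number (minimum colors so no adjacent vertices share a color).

The graph has a maximum clique of size 3 (lower bound on chromatic number).
A valid 3-coloring: {0: 0, 1: 1, 2: 2, 3: 2, 4: 1}.
Chromatic number = 3.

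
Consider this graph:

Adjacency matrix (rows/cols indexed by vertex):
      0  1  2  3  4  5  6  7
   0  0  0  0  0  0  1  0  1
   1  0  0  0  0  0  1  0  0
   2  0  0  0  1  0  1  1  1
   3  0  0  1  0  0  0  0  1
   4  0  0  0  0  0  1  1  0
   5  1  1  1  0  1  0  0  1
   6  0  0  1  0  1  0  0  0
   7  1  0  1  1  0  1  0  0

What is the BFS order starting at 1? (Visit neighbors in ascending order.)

BFS from vertex 1 (neighbors processed in ascending order):
Visit order: 1, 5, 0, 2, 4, 7, 3, 6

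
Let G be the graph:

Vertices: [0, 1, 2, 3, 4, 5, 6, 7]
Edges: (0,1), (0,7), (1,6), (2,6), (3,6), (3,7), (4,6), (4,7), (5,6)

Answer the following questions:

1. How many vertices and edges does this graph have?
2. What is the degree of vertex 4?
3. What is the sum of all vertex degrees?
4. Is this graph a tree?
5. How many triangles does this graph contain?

Count: 8 vertices, 9 edges.
Vertex 4 has neighbors [6, 7], degree = 2.
Handshaking lemma: 2 * 9 = 18.
A tree on 8 vertices has 7 edges. This graph has 9 edges (2 extra). Not a tree.
Number of triangles = 0.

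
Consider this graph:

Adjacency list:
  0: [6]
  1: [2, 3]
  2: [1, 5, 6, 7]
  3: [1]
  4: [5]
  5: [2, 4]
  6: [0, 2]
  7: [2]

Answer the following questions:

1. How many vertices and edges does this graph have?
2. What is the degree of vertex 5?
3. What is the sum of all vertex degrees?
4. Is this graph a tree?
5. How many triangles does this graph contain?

Count: 8 vertices, 7 edges.
Vertex 5 has neighbors [2, 4], degree = 2.
Handshaking lemma: 2 * 7 = 14.
A graph is a tree iff it is connected and has exactly n-1 edges. This graph is connected (all 8 vertices in one component) and has 8-1 = 7 edges. It is a tree.
Number of triangles = 0.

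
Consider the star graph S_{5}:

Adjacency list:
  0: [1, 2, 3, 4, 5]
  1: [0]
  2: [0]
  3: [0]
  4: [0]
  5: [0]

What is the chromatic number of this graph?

S_{5} has one hub adjacent to 5 leaves; leaves are pairwise non-adjacent.
Color the hub 0 and every leaf 1.
Chromatic number = 2.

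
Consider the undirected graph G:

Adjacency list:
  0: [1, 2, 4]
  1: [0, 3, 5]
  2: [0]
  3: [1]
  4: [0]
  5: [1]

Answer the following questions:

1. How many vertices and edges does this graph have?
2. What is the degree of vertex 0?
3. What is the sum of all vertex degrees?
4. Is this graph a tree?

Count: 6 vertices, 5 edges.
Vertex 0 has neighbors [1, 2, 4], degree = 3.
Handshaking lemma: 2 * 5 = 10.
A graph is a tree iff it is connected and has exactly n-1 edges. This graph is connected (all 6 vertices in one component) and has 6-1 = 5 edges. It is a tree.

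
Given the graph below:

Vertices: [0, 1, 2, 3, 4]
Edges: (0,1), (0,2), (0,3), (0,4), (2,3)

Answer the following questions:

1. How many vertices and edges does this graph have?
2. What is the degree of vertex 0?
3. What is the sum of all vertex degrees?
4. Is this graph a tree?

Count: 5 vertices, 5 edges.
Vertex 0 has neighbors [1, 2, 3, 4], degree = 4.
Handshaking lemma: 2 * 5 = 10.
A tree on 5 vertices has 4 edges. This graph has 5 edges (1 extra). Not a tree.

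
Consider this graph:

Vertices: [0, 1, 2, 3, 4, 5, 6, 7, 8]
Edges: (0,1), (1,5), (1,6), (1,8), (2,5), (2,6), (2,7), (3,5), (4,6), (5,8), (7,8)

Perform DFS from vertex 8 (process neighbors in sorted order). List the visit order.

DFS from vertex 8 (neighbors processed in ascending order):
Visit order: 8, 1, 0, 5, 2, 6, 4, 7, 3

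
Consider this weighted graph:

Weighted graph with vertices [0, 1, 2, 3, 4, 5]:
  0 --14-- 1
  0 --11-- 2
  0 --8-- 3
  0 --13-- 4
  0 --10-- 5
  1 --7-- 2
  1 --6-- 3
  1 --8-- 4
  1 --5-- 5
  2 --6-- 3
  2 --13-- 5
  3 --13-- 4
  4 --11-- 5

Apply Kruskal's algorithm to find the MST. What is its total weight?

Applying Kruskal's algorithm (sort edges by weight, add if no cycle):
  Add (1,5) w=5
  Add (1,3) w=6
  Add (2,3) w=6
  Skip (1,2) w=7 (creates cycle)
  Add (0,3) w=8
  Add (1,4) w=8
  Skip (0,5) w=10 (creates cycle)
  Skip (0,2) w=11 (creates cycle)
  Skip (4,5) w=11 (creates cycle)
  Skip (0,4) w=13 (creates cycle)
  Skip (2,5) w=13 (creates cycle)
  Skip (3,4) w=13 (creates cycle)
  Skip (0,1) w=14 (creates cycle)
MST weight = 33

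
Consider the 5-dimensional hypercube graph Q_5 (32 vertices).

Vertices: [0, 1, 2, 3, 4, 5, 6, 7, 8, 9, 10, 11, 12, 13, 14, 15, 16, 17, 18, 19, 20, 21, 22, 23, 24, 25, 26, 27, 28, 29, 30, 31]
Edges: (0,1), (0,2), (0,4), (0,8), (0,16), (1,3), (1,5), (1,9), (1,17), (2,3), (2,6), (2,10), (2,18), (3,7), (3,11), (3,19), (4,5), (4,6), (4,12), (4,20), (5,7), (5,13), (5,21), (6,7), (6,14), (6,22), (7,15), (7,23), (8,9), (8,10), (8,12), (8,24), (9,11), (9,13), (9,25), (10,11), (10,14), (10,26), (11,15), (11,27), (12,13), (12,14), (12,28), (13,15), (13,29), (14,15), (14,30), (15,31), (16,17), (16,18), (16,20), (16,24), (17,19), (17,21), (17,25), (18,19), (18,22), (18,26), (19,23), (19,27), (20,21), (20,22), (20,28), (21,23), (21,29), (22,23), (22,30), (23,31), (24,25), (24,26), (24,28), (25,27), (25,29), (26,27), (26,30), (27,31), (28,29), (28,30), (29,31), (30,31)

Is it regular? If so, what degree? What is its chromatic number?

In Q_5, every vertex has exactly 5 neighbors (flip one of 5 bits), so it is 5-regular.
Q_5 is bipartite (partition by bit-parity), so chromatic number = 2.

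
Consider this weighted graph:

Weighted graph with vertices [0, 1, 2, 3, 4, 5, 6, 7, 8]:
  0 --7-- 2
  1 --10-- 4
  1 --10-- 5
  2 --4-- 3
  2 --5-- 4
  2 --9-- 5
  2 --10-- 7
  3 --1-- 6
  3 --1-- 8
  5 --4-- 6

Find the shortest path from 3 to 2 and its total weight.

Using Dijkstra's algorithm from vertex 3:
Shortest path: 3 -> 2
Total weight: 4 = 4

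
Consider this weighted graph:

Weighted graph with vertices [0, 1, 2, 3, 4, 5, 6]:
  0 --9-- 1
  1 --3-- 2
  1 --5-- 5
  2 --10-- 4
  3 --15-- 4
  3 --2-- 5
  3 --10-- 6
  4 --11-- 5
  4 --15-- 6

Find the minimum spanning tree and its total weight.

Applying Kruskal's algorithm (sort edges by weight, add if no cycle):
  Add (3,5) w=2
  Add (1,2) w=3
  Add (1,5) w=5
  Add (0,1) w=9
  Add (2,4) w=10
  Add (3,6) w=10
  Skip (4,5) w=11 (creates cycle)
  Skip (3,4) w=15 (creates cycle)
  Skip (4,6) w=15 (creates cycle)
MST weight = 39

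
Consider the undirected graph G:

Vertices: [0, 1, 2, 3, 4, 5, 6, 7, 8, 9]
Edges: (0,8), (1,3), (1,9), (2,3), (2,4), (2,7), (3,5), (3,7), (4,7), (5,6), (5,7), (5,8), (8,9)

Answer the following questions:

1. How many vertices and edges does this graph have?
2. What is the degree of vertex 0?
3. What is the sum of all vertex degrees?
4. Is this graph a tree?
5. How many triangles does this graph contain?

Count: 10 vertices, 13 edges.
Vertex 0 has neighbors [8], degree = 1.
Handshaking lemma: 2 * 13 = 26.
A tree on 10 vertices has 9 edges. This graph has 13 edges (4 extra). Not a tree.
Number of triangles = 3.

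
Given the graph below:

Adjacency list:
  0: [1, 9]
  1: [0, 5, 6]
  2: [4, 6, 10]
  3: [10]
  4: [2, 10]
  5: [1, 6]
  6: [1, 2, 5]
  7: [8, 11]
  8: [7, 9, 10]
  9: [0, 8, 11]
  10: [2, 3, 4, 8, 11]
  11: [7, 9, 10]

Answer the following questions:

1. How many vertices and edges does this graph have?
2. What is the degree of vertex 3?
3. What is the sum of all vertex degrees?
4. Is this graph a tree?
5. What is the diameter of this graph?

Count: 12 vertices, 16 edges.
Vertex 3 has neighbors [10], degree = 1.
Handshaking lemma: 2 * 16 = 32.
A tree on 12 vertices has 11 edges. This graph has 16 edges (5 extra). Not a tree.
Diameter (longest shortest path) = 5.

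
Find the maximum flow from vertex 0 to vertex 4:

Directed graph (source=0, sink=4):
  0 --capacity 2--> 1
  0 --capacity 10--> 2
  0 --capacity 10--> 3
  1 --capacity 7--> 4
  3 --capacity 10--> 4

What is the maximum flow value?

Computing max flow:
  Flow on (0->1): 2/2
  Flow on (0->3): 10/10
  Flow on (1->4): 2/7
  Flow on (3->4): 10/10
Maximum flow = 12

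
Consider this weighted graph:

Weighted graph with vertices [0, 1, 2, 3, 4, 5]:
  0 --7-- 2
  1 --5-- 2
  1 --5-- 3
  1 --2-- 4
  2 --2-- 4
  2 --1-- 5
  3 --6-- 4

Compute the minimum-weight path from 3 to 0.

Using Dijkstra's algorithm from vertex 3:
Shortest path: 3 -> 4 -> 2 -> 0
Total weight: 6 + 2 + 7 = 15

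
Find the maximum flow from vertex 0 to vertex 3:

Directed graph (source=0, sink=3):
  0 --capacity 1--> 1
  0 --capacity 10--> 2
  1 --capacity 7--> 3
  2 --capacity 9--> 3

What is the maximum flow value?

Computing max flow:
  Flow on (0->1): 1/1
  Flow on (0->2): 9/10
  Flow on (1->3): 1/7
  Flow on (2->3): 9/9
Maximum flow = 10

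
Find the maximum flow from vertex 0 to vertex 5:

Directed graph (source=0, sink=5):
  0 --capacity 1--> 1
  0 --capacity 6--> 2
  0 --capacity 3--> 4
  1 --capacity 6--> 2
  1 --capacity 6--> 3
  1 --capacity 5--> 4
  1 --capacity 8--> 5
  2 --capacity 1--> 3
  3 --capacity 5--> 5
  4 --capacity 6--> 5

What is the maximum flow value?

Computing max flow:
  Flow on (0->1): 1/1
  Flow on (0->2): 1/6
  Flow on (0->4): 3/3
  Flow on (1->5): 1/8
  Flow on (2->3): 1/1
  Flow on (3->5): 1/5
  Flow on (4->5): 3/6
Maximum flow = 5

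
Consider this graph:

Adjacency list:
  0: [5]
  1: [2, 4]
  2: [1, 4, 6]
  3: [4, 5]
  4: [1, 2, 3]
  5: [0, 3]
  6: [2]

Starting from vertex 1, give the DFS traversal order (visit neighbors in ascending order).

DFS from vertex 1 (neighbors processed in ascending order):
Visit order: 1, 2, 4, 3, 5, 0, 6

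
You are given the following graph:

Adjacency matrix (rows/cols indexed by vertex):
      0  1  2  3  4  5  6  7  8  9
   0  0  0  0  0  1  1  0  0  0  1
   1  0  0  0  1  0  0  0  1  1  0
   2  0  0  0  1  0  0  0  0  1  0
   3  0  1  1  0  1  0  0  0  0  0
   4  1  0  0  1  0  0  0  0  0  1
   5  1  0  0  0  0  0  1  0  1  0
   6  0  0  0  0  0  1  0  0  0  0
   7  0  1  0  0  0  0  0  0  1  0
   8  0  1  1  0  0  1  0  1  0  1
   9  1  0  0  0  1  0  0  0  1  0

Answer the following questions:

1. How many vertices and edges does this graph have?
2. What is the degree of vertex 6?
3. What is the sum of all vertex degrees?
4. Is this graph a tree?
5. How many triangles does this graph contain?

Count: 10 vertices, 14 edges.
Vertex 6 has neighbors [5], degree = 1.
Handshaking lemma: 2 * 14 = 28.
A tree on 10 vertices has 9 edges. This graph has 14 edges (5 extra). Not a tree.
Number of triangles = 2.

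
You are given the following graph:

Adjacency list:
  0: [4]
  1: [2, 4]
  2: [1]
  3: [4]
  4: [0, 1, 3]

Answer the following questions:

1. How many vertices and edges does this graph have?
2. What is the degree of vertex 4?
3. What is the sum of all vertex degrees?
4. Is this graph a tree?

Count: 5 vertices, 4 edges.
Vertex 4 has neighbors [0, 1, 3], degree = 3.
Handshaking lemma: 2 * 4 = 8.
A graph is a tree iff it is connected and has exactly n-1 edges. This graph is connected (all 5 vertices in one component) and has 5-1 = 4 edges. It is a tree.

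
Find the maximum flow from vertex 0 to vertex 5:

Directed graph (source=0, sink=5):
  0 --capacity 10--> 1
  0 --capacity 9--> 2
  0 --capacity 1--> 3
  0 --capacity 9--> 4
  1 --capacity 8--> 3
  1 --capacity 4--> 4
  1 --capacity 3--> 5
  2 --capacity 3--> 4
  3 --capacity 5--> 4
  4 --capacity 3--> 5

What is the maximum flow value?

Computing max flow:
  Flow on (0->1): 3/10
  Flow on (0->2): 3/9
  Flow on (1->5): 3/3
  Flow on (2->4): 3/3
  Flow on (4->5): 3/3
Maximum flow = 6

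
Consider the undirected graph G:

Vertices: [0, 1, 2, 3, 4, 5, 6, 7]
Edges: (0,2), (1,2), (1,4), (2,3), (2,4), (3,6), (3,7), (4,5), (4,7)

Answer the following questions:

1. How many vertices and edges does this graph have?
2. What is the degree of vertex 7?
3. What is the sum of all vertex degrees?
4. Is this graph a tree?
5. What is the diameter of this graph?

Count: 8 vertices, 9 edges.
Vertex 7 has neighbors [3, 4], degree = 2.
Handshaking lemma: 2 * 9 = 18.
A tree on 8 vertices has 7 edges. This graph has 9 edges (2 extra). Not a tree.
Diameter (longest shortest path) = 4.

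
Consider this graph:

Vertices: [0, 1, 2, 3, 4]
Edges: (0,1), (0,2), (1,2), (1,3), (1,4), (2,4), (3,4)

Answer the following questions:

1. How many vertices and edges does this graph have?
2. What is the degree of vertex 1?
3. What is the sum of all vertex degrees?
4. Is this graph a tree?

Count: 5 vertices, 7 edges.
Vertex 1 has neighbors [0, 2, 3, 4], degree = 4.
Handshaking lemma: 2 * 7 = 14.
A tree on 5 vertices has 4 edges. This graph has 7 edges (3 extra). Not a tree.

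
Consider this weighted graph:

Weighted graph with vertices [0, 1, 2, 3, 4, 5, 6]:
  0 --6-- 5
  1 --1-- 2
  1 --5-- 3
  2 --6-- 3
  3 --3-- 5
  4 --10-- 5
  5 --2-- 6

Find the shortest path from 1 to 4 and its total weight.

Using Dijkstra's algorithm from vertex 1:
Shortest path: 1 -> 3 -> 5 -> 4
Total weight: 5 + 3 + 10 = 18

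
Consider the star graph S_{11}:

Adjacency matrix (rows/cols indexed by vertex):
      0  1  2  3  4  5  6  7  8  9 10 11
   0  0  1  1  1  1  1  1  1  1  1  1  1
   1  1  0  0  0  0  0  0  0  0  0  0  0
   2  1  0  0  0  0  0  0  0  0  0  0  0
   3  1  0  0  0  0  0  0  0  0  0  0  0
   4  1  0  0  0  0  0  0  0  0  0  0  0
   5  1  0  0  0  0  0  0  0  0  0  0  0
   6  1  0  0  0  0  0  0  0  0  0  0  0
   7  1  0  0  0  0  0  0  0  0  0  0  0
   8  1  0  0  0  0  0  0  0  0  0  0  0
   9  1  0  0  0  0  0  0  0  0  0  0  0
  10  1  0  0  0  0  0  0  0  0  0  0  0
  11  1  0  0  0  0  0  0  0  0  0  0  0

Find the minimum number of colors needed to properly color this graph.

S_{11} has one hub adjacent to 11 leaves; leaves are pairwise non-adjacent.
Color the hub 0 and every leaf 1.
Chromatic number = 2.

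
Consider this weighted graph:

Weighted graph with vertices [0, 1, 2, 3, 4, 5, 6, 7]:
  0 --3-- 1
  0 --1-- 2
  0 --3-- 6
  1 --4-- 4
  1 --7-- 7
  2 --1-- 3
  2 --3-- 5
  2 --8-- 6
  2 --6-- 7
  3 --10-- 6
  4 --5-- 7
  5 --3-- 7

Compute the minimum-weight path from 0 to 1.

Using Dijkstra's algorithm from vertex 0:
Shortest path: 0 -> 1
Total weight: 3 = 3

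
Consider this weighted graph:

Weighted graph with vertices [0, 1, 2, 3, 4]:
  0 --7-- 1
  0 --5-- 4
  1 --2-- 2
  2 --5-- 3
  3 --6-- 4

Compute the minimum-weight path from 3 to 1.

Using Dijkstra's algorithm from vertex 3:
Shortest path: 3 -> 2 -> 1
Total weight: 5 + 2 = 7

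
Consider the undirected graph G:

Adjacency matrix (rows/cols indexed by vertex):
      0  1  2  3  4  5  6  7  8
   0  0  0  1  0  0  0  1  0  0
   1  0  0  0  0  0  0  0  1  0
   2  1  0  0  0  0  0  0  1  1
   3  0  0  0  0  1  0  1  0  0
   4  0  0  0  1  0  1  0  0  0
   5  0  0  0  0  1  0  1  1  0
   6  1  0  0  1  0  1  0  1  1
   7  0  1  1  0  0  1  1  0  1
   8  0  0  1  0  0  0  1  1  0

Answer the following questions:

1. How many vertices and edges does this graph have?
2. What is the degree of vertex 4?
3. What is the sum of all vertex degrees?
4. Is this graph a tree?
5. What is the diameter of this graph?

Count: 9 vertices, 13 edges.
Vertex 4 has neighbors [3, 5], degree = 2.
Handshaking lemma: 2 * 13 = 26.
A tree on 9 vertices has 8 edges. This graph has 13 edges (5 extra). Not a tree.
Diameter (longest shortest path) = 3.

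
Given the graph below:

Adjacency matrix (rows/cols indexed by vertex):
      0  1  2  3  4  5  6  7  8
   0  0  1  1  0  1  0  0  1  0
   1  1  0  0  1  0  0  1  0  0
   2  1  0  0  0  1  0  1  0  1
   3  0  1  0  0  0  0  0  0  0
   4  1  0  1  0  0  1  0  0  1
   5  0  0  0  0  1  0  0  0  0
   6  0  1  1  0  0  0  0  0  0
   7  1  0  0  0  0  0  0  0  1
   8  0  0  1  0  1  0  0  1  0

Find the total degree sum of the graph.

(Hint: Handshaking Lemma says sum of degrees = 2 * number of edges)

Count edges: 12 edges.
By Handshaking Lemma: sum of degrees = 2 * 12 = 24.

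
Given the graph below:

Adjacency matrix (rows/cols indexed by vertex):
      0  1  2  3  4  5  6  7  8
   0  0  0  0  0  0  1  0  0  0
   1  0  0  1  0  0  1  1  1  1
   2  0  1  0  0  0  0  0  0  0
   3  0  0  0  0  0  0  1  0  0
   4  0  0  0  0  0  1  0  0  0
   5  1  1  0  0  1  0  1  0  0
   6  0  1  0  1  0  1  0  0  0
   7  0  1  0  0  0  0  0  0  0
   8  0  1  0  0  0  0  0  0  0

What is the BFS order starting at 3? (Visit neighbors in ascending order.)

BFS from vertex 3 (neighbors processed in ascending order):
Visit order: 3, 6, 1, 5, 2, 7, 8, 0, 4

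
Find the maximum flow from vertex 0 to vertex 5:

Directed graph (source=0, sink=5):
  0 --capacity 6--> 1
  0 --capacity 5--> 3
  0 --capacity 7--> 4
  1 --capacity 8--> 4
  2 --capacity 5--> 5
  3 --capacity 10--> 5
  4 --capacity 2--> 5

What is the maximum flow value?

Computing max flow:
  Flow on (0->3): 5/5
  Flow on (0->4): 2/7
  Flow on (3->5): 5/10
  Flow on (4->5): 2/2
Maximum flow = 7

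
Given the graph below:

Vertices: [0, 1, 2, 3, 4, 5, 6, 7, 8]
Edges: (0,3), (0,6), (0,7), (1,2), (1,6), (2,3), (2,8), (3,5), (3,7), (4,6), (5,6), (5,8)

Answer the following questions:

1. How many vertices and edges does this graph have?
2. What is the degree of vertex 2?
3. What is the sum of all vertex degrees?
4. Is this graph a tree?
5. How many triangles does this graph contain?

Count: 9 vertices, 12 edges.
Vertex 2 has neighbors [1, 3, 8], degree = 3.
Handshaking lemma: 2 * 12 = 24.
A tree on 9 vertices has 8 edges. This graph has 12 edges (4 extra). Not a tree.
Number of triangles = 1.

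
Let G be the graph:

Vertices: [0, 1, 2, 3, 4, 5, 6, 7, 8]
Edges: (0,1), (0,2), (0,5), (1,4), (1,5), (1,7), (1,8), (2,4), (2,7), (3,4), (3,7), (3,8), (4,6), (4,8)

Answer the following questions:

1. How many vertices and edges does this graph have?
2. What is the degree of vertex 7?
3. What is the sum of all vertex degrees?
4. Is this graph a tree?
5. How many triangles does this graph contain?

Count: 9 vertices, 14 edges.
Vertex 7 has neighbors [1, 2, 3], degree = 3.
Handshaking lemma: 2 * 14 = 28.
A tree on 9 vertices has 8 edges. This graph has 14 edges (6 extra). Not a tree.
Number of triangles = 3.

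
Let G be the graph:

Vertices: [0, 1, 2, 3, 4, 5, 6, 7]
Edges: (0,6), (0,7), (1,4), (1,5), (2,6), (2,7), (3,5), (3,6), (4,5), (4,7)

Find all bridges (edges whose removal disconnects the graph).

No bridges found. The graph is 2-edge-connected (no single edge removal disconnects it).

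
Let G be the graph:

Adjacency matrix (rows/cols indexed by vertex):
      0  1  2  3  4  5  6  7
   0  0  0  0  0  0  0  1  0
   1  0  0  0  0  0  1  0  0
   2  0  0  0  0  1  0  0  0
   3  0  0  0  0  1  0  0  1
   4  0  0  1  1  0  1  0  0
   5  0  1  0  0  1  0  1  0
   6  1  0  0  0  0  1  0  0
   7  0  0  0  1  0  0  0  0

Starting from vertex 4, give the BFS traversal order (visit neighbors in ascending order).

BFS from vertex 4 (neighbors processed in ascending order):
Visit order: 4, 2, 3, 5, 7, 1, 6, 0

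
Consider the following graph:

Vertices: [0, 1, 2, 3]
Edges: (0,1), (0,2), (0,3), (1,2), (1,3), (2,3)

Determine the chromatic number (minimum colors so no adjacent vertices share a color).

The graph has a maximum clique of size 4 (lower bound on chromatic number).
A valid 4-coloring: {0: 0, 1: 1, 2: 2, 3: 3}.
Chromatic number = 4.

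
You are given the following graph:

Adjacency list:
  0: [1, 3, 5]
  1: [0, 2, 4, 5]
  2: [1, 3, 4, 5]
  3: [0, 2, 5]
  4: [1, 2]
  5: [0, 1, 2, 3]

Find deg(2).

Vertex 2 has neighbors [1, 3, 4, 5], so deg(2) = 4.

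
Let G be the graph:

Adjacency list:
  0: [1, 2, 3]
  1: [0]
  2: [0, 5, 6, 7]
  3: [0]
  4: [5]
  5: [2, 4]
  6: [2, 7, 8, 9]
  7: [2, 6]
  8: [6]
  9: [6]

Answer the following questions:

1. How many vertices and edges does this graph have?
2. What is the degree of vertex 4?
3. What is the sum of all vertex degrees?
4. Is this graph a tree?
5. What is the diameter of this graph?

Count: 10 vertices, 10 edges.
Vertex 4 has neighbors [5], degree = 1.
Handshaking lemma: 2 * 10 = 20.
A tree on 10 vertices has 9 edges. This graph has 10 edges (1 extra). Not a tree.
Diameter (longest shortest path) = 4.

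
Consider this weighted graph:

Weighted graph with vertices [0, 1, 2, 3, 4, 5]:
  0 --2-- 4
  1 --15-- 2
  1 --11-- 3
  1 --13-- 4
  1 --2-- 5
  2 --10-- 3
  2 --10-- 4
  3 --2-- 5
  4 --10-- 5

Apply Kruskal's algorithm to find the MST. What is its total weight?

Applying Kruskal's algorithm (sort edges by weight, add if no cycle):
  Add (0,4) w=2
  Add (1,5) w=2
  Add (3,5) w=2
  Add (2,4) w=10
  Add (2,3) w=10
  Skip (4,5) w=10 (creates cycle)
  Skip (1,3) w=11 (creates cycle)
  Skip (1,4) w=13 (creates cycle)
  Skip (1,2) w=15 (creates cycle)
MST weight = 26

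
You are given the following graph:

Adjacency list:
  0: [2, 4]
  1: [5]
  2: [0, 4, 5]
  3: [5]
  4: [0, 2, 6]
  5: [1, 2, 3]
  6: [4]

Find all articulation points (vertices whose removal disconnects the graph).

An articulation point is a vertex whose removal disconnects the graph.
Articulation points: [2, 4, 5]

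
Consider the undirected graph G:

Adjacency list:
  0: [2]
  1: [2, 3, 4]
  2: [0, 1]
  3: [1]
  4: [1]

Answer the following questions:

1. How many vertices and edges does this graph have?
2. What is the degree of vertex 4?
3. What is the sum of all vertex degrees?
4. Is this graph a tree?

Count: 5 vertices, 4 edges.
Vertex 4 has neighbors [1], degree = 1.
Handshaking lemma: 2 * 4 = 8.
A graph is a tree iff it is connected and has exactly n-1 edges. This graph is connected (all 5 vertices in one component) and has 5-1 = 4 edges. It is a tree.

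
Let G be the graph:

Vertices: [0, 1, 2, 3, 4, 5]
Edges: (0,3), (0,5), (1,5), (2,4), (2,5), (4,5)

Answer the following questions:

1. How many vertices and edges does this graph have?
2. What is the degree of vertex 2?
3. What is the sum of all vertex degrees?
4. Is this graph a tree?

Count: 6 vertices, 6 edges.
Vertex 2 has neighbors [4, 5], degree = 2.
Handshaking lemma: 2 * 6 = 12.
A tree on 6 vertices has 5 edges. This graph has 6 edges (1 extra). Not a tree.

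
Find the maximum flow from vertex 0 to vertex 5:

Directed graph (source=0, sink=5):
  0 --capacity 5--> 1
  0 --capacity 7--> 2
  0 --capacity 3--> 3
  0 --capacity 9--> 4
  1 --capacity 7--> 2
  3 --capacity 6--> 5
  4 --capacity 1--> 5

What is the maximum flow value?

Computing max flow:
  Flow on (0->3): 3/3
  Flow on (0->4): 1/9
  Flow on (3->5): 3/6
  Flow on (4->5): 1/1
Maximum flow = 4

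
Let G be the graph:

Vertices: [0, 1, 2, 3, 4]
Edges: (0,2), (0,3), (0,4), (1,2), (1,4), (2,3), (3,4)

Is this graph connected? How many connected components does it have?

Checking connectivity: the graph has 1 connected component(s).
All vertices are reachable from each other. The graph IS connected.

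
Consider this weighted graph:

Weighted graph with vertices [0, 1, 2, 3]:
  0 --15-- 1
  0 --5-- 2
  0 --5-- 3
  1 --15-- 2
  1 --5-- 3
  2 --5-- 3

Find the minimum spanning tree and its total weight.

Applying Kruskal's algorithm (sort edges by weight, add if no cycle):
  Add (0,2) w=5
  Add (0,3) w=5
  Add (1,3) w=5
  Skip (2,3) w=5 (creates cycle)
  Skip (0,1) w=15 (creates cycle)
  Skip (1,2) w=15 (creates cycle)
MST weight = 15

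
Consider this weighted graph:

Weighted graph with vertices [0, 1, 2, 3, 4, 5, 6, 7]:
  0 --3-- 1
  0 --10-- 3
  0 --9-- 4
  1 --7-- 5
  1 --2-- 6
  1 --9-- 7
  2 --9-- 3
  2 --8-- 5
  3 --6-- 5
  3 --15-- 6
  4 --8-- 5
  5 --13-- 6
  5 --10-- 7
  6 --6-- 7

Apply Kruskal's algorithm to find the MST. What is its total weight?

Applying Kruskal's algorithm (sort edges by weight, add if no cycle):
  Add (1,6) w=2
  Add (0,1) w=3
  Add (3,5) w=6
  Add (6,7) w=6
  Add (1,5) w=7
  Add (2,5) w=8
  Add (4,5) w=8
  Skip (0,4) w=9 (creates cycle)
  Skip (1,7) w=9 (creates cycle)
  Skip (2,3) w=9 (creates cycle)
  Skip (0,3) w=10 (creates cycle)
  Skip (5,7) w=10 (creates cycle)
  Skip (5,6) w=13 (creates cycle)
  Skip (3,6) w=15 (creates cycle)
MST weight = 40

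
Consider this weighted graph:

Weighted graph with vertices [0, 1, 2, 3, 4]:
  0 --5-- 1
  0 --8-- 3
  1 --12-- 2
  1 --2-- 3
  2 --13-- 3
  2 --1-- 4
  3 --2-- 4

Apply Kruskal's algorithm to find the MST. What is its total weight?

Applying Kruskal's algorithm (sort edges by weight, add if no cycle):
  Add (2,4) w=1
  Add (1,3) w=2
  Add (3,4) w=2
  Add (0,1) w=5
  Skip (0,3) w=8 (creates cycle)
  Skip (1,2) w=12 (creates cycle)
  Skip (2,3) w=13 (creates cycle)
MST weight = 10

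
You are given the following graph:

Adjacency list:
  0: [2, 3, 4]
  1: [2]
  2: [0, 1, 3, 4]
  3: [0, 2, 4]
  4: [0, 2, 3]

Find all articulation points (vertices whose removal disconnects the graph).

An articulation point is a vertex whose removal disconnects the graph.
Articulation points: [2]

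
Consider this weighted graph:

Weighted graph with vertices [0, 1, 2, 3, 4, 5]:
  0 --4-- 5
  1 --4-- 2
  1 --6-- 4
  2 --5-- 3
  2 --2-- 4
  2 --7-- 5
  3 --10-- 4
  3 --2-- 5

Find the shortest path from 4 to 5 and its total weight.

Using Dijkstra's algorithm from vertex 4:
Shortest path: 4 -> 2 -> 5
Total weight: 2 + 7 = 9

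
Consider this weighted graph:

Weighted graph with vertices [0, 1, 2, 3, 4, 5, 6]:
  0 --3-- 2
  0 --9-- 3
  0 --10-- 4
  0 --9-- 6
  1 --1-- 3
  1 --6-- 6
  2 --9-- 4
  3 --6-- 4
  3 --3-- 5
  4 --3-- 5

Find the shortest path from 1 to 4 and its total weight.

Using Dijkstra's algorithm from vertex 1:
Shortest path: 1 -> 3 -> 4
Total weight: 1 + 6 = 7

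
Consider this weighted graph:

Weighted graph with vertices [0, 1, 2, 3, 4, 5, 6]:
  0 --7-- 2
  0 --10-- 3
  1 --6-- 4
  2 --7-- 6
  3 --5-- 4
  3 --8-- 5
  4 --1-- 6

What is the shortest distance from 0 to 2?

Using Dijkstra's algorithm from vertex 0:
Shortest path: 0 -> 2
Total weight: 7 = 7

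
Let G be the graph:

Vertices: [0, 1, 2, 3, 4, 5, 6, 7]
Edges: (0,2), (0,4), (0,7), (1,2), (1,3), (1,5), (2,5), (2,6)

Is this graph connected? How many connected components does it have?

Checking connectivity: the graph has 1 connected component(s).
All vertices are reachable from each other. The graph IS connected.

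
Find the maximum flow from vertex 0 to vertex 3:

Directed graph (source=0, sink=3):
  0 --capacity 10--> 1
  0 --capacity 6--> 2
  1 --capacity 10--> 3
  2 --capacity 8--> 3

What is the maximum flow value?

Computing max flow:
  Flow on (0->1): 10/10
  Flow on (0->2): 6/6
  Flow on (1->3): 10/10
  Flow on (2->3): 6/8
Maximum flow = 16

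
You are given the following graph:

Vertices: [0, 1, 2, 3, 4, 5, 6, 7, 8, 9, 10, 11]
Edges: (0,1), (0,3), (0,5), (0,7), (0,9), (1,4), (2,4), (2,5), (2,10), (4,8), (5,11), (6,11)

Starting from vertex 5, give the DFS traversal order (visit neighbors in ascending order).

DFS from vertex 5 (neighbors processed in ascending order):
Visit order: 5, 0, 1, 4, 2, 10, 8, 3, 7, 9, 11, 6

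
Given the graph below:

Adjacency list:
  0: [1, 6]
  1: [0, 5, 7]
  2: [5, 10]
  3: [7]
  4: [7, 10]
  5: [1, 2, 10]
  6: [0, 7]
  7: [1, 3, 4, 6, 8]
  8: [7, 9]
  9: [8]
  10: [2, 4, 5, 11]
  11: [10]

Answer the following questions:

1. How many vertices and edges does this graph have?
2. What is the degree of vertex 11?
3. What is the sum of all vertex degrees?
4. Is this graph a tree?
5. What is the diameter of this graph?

Count: 12 vertices, 14 edges.
Vertex 11 has neighbors [10], degree = 1.
Handshaking lemma: 2 * 14 = 28.
A tree on 12 vertices has 11 edges. This graph has 14 edges (3 extra). Not a tree.
Diameter (longest shortest path) = 5.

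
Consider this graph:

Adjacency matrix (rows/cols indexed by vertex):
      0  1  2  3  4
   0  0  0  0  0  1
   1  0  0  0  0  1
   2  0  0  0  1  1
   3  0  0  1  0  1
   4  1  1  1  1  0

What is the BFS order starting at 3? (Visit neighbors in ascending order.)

BFS from vertex 3 (neighbors processed in ascending order):
Visit order: 3, 2, 4, 0, 1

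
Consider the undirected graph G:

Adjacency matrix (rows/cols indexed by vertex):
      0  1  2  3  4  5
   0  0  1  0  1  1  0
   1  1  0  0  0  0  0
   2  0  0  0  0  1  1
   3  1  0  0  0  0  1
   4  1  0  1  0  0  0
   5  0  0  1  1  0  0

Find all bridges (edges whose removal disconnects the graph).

A bridge is an edge whose removal increases the number of connected components.
Bridges found: (0,1)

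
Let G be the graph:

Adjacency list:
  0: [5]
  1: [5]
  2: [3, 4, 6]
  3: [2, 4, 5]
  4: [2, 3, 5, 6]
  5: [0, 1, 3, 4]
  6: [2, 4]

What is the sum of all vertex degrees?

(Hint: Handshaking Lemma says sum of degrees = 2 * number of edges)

Count edges: 9 edges.
By Handshaking Lemma: sum of degrees = 2 * 9 = 18.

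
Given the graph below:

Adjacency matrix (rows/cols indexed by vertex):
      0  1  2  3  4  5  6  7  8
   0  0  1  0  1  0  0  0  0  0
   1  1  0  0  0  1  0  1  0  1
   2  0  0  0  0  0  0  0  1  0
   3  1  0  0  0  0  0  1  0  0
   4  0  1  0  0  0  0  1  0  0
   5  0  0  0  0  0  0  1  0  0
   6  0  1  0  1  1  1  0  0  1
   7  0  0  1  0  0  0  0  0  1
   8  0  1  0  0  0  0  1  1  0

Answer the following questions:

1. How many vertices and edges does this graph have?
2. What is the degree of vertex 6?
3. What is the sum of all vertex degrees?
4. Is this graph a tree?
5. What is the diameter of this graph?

Count: 9 vertices, 11 edges.
Vertex 6 has neighbors [1, 3, 4, 5, 8], degree = 5.
Handshaking lemma: 2 * 11 = 22.
A tree on 9 vertices has 8 edges. This graph has 11 edges (3 extra). Not a tree.
Diameter (longest shortest path) = 4.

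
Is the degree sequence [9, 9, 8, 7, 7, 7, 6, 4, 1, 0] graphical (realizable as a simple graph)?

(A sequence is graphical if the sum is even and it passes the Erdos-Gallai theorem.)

Sum of degrees = 58. Sum is even but fails Erdos-Gallai. The sequence is NOT graphical.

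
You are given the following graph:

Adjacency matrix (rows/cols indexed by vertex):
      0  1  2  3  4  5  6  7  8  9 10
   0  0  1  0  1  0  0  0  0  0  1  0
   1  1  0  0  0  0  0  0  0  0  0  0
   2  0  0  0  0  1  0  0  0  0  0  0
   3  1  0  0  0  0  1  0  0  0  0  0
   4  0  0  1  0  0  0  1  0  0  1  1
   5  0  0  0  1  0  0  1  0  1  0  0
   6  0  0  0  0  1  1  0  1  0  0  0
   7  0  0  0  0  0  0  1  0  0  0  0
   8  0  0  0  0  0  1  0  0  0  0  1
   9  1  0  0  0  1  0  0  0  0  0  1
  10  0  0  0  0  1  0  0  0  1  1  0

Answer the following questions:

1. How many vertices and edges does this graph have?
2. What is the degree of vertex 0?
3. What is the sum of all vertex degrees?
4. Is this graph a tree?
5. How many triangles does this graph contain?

Count: 11 vertices, 13 edges.
Vertex 0 has neighbors [1, 3, 9], degree = 3.
Handshaking lemma: 2 * 13 = 26.
A tree on 11 vertices has 10 edges. This graph has 13 edges (3 extra). Not a tree.
Number of triangles = 1.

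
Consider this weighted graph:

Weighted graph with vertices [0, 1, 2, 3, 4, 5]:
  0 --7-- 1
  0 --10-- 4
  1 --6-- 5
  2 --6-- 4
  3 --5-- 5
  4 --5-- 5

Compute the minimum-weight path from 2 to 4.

Using Dijkstra's algorithm from vertex 2:
Shortest path: 2 -> 4
Total weight: 6 = 6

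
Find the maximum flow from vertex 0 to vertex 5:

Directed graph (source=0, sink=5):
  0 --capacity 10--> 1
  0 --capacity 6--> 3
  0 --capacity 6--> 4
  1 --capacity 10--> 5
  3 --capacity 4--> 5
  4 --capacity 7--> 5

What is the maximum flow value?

Computing max flow:
  Flow on (0->1): 10/10
  Flow on (0->3): 4/6
  Flow on (0->4): 6/6
  Flow on (1->5): 10/10
  Flow on (3->5): 4/4
  Flow on (4->5): 6/7
Maximum flow = 20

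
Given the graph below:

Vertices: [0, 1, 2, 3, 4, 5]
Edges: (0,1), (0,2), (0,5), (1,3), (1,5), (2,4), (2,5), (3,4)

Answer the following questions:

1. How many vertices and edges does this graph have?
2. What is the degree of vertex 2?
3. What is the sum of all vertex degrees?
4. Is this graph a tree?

Count: 6 vertices, 8 edges.
Vertex 2 has neighbors [0, 4, 5], degree = 3.
Handshaking lemma: 2 * 8 = 16.
A tree on 6 vertices has 5 edges. This graph has 8 edges (3 extra). Not a tree.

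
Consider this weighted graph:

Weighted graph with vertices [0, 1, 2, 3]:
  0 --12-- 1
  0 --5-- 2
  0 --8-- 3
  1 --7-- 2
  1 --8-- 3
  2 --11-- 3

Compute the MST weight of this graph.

Applying Kruskal's algorithm (sort edges by weight, add if no cycle):
  Add (0,2) w=5
  Add (1,2) w=7
  Add (0,3) w=8
  Skip (1,3) w=8 (creates cycle)
  Skip (2,3) w=11 (creates cycle)
  Skip (0,1) w=12 (creates cycle)
MST weight = 20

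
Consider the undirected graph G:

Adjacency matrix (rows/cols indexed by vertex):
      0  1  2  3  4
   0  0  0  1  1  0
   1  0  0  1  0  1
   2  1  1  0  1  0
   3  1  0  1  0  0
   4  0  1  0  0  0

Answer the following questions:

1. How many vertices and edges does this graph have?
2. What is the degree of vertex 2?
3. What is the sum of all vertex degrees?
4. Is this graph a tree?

Count: 5 vertices, 5 edges.
Vertex 2 has neighbors [0, 1, 3], degree = 3.
Handshaking lemma: 2 * 5 = 10.
A tree on 5 vertices has 4 edges. This graph has 5 edges (1 extra). Not a tree.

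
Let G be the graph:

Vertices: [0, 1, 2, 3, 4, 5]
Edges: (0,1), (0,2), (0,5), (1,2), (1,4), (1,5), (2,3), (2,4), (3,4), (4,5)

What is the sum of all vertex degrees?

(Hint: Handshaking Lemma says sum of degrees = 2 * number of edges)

Count edges: 10 edges.
By Handshaking Lemma: sum of degrees = 2 * 10 = 20.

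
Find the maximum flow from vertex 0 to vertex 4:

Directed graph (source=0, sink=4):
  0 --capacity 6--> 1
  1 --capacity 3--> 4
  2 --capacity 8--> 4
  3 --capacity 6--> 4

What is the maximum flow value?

Computing max flow:
  Flow on (0->1): 3/6
  Flow on (1->4): 3/3
Maximum flow = 3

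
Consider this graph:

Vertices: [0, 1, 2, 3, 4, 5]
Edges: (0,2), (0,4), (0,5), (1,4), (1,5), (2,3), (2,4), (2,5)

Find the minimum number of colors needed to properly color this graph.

The graph has a maximum clique of size 3 (lower bound on chromatic number).
A valid 3-coloring: {0: 1, 1: 0, 2: 0, 3: 1, 4: 2, 5: 2}.
Chromatic number = 3.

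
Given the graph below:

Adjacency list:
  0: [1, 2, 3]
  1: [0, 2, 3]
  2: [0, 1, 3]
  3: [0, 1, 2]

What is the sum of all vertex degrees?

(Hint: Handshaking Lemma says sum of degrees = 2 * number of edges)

Count edges: 6 edges.
By Handshaking Lemma: sum of degrees = 2 * 6 = 12.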